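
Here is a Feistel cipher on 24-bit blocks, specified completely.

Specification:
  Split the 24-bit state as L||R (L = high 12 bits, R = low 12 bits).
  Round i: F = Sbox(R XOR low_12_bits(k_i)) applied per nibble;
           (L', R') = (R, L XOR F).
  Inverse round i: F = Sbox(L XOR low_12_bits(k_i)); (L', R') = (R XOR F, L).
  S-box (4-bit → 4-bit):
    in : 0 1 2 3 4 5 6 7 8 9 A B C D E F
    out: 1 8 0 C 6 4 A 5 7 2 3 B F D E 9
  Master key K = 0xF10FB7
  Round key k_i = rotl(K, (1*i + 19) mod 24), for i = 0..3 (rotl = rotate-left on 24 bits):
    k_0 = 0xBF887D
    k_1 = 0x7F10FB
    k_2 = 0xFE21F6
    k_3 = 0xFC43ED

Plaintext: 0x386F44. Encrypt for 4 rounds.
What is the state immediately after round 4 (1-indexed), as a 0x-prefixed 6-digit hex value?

s_0 = plaintext = 0x386F44
s_1 = Round(s_0, k_0) = 0xF44644
s_2 = Round(s_1, k_1) = 0x6445FD
s_3 = Round(s_2, k_2) = 0x5FD05F
s_4 = Round(s_3, k_3) = 0x05F94D

0x05F94D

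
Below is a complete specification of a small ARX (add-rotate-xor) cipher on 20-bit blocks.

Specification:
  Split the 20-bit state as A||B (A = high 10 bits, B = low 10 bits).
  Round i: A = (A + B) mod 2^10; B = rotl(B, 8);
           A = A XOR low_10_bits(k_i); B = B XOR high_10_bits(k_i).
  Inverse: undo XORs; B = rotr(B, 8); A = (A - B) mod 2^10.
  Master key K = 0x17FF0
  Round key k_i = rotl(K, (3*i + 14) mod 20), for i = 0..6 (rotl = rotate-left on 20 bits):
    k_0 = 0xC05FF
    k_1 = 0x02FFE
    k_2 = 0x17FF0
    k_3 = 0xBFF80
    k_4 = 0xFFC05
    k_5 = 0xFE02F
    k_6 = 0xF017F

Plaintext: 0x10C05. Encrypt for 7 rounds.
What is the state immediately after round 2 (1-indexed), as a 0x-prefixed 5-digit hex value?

s_0 = plaintext = 0x10C05
s_1 = Round(s_0, k_0) = 0x6DE00
s_2 = Round(s_1, k_1) = 0x1248B
s_3 = Round(s_2, k_2) = 0xC937D
s_4 = Round(s_3, k_3) = 0x48720
s_5 = Round(s_4, k_4) = 0x11337
s_6 = Round(s_5, k_5) = 0xD5035
s_7 = Round(s_6, k_6) = 0xBDACD

0x1248B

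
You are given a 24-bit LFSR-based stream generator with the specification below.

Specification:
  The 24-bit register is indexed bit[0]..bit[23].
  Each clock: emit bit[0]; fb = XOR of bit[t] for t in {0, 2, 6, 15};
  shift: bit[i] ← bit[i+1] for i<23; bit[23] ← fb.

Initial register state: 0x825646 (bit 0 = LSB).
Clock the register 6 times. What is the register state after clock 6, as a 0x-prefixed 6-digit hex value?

reg_0 = 0x825646
clock 1: out=0, reg = 0x412B23
clock 2: out=1, reg = 0xA09591
clock 3: out=1, reg = 0x504AC8
clock 4: out=0, reg = 0xA82564
clock 5: out=0, reg = 0x5412B2
clock 6: out=0, reg = 0x2A0959

0x2A0959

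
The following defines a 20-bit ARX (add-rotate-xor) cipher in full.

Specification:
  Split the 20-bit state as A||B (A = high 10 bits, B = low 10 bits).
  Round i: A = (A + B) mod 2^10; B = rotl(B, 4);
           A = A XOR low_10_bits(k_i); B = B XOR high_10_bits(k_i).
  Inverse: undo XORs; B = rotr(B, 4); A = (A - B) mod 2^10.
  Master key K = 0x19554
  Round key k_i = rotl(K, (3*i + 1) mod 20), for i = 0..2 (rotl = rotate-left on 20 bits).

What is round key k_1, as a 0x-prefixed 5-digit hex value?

0x95541

K = 0x19554
k_0 = rotl(K, (3*0+1) mod 20) = rotl(K, 1) = 0x32AA8
k_1 = rotl(K, (3*1+1) mod 20) = rotl(K, 4) = 0x95541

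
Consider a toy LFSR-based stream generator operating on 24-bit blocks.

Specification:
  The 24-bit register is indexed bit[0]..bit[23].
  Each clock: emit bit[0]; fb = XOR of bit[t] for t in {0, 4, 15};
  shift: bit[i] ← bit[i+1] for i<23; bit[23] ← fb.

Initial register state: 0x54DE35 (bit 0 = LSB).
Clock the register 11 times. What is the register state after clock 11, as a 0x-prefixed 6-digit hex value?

0xAFEA9B

reg_0 = 0x54DE35
clock 1: out=1, reg = 0xAA6F1A
clock 2: out=0, reg = 0xD5378D
clock 3: out=1, reg = 0xEA9BC6
clock 4: out=0, reg = 0xF54DE3
clock 5: out=1, reg = 0xFAA6F1
clock 6: out=1, reg = 0xFD5378
clock 7: out=0, reg = 0xFEA9BC
clock 8: out=0, reg = 0x7F54DE
clock 9: out=0, reg = 0xBFAA6F
clock 10: out=1, reg = 0x5FD537
clock 11: out=1, reg = 0xAFEA9B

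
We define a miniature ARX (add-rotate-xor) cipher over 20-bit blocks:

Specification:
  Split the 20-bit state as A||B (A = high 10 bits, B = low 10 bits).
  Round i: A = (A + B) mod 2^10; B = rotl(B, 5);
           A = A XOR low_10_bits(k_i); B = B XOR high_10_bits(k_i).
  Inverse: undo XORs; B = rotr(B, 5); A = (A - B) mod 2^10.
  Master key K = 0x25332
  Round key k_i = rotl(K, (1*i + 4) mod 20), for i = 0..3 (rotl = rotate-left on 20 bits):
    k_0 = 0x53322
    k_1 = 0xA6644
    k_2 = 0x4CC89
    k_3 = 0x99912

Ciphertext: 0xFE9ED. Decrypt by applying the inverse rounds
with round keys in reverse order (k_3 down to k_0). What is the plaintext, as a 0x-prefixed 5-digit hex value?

s_0 = ciphertext = 0xFE9ED
s_1 = InvRound(s_0, k_3) = 0x5B17C
s_2 = InvRound(s_1, k_2) = 0x00DE2
s_3 = InvRound(s_2, k_1) = 0xB337B
s_4 = InvRound(s_3, k_0) = 0xBF6F1

0xBF6F1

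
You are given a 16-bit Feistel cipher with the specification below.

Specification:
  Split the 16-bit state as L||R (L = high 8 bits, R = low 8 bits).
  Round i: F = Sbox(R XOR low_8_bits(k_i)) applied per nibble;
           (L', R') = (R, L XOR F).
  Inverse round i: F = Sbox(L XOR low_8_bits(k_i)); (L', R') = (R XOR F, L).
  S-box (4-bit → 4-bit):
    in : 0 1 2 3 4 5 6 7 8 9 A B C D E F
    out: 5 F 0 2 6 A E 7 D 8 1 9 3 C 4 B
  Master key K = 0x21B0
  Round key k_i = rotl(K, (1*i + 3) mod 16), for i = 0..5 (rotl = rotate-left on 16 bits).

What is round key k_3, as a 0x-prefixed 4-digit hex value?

K = 0x21B0
k_0 = rotl(K, (1*0+3) mod 16) = rotl(K, 3) = 0x0D81
k_1 = rotl(K, (1*1+3) mod 16) = rotl(K, 4) = 0x1B02
k_2 = rotl(K, (1*2+3) mod 16) = rotl(K, 5) = 0x3604
k_3 = rotl(K, (1*3+3) mod 16) = rotl(K, 6) = 0x6C08

0x6C08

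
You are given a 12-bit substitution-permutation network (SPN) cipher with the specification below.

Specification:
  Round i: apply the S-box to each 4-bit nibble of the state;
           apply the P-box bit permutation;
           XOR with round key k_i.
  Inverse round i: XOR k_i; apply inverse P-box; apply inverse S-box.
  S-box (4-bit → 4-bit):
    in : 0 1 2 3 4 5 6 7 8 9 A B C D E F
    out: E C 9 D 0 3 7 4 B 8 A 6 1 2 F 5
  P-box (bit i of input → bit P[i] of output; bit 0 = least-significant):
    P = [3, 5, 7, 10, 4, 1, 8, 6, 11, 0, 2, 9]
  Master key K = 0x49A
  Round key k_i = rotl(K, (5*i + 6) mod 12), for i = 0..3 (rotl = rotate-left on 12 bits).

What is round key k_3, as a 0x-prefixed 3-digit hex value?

0x493

K = 0x49A
k_0 = rotl(K, (5*0+6) mod 12) = rotl(K, 6) = 0x692
k_1 = rotl(K, (5*1+6) mod 12) = rotl(K, 11) = 0x24D
k_2 = rotl(K, (5*2+6) mod 12) = rotl(K, 4) = 0x9A4
k_3 = rotl(K, (5*3+6) mod 12) = rotl(K, 9) = 0x493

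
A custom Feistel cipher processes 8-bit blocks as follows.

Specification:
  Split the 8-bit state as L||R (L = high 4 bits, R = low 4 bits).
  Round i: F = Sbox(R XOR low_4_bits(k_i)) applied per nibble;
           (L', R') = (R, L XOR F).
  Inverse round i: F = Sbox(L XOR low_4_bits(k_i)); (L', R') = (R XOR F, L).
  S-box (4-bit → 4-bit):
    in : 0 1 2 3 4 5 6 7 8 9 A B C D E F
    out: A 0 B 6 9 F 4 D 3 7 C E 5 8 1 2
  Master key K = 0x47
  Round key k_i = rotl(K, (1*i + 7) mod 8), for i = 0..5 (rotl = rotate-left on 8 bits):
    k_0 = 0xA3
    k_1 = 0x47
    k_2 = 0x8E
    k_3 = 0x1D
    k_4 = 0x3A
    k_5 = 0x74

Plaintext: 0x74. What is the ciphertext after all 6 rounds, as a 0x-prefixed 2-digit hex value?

0x7F

s_0 = plaintext = 0x74
s_1 = Round(s_0, k_0) = 0x4A
s_2 = Round(s_1, k_1) = 0xAC
s_3 = Round(s_2, k_2) = 0xC1
s_4 = Round(s_3, k_3) = 0x19
s_5 = Round(s_4, k_4) = 0x97
s_6 = Round(s_5, k_5) = 0x7F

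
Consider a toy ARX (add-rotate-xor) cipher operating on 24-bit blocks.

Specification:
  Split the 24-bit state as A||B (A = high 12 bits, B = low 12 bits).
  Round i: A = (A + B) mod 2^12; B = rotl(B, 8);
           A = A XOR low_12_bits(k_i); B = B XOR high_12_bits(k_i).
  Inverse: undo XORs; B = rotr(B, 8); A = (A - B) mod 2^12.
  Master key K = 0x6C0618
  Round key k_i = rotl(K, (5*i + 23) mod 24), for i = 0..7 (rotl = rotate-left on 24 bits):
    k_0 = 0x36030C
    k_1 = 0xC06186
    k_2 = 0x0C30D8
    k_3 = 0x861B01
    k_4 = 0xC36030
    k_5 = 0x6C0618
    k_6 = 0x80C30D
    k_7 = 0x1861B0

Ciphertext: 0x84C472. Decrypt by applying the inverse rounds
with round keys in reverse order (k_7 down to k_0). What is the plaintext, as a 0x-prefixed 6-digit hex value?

s_0 = ciphertext = 0x84C472
s_1 = InvRound(s_0, k_7) = 0xAB7F45
s_2 = InvRound(s_1, k_6) = 0x523497
s_3 = InvRound(s_2, k_5) = 0xDC9572
s_4 = InvRound(s_3, k_4) = 0x9B0449
s_5 = InvRound(s_4, k_3) = 0x02528C
s_6 = InvRound(s_5, k_2) = 0xC0B4F2
s_7 = InvRound(s_6, k_1) = 0xE45F48
s_8 = InvRound(s_7, k_0) = 0xABD28C

0xABD28C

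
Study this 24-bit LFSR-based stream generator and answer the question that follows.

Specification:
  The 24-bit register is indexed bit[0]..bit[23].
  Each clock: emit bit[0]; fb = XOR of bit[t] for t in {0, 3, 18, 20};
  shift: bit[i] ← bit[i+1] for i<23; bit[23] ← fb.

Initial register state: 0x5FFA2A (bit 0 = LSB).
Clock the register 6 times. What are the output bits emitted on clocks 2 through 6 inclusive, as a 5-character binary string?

10101

reg_0 = 0x5FFA2A
clock 1: out=0, reg = 0xAFFD15
clock 2: out=1, reg = 0x57FE8A
clock 3: out=0, reg = 0xABFF45
clock 4: out=1, reg = 0xD5FFA2
clock 5: out=0, reg = 0x6AFFD1
clock 6: out=1, reg = 0xB57FE8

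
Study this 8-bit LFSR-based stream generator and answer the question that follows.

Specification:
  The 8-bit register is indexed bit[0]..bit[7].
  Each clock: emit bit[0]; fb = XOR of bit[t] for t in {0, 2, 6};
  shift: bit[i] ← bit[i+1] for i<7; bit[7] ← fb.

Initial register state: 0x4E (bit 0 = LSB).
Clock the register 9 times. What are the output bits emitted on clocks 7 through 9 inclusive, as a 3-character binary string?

100

reg_0 = 0x4E
clock 1: out=0, reg = 0x27
clock 2: out=1, reg = 0x13
clock 3: out=1, reg = 0x89
clock 4: out=1, reg = 0xC4
clock 5: out=0, reg = 0x62
clock 6: out=0, reg = 0xB1
clock 7: out=1, reg = 0xD8
clock 8: out=0, reg = 0xEC
clock 9: out=0, reg = 0x76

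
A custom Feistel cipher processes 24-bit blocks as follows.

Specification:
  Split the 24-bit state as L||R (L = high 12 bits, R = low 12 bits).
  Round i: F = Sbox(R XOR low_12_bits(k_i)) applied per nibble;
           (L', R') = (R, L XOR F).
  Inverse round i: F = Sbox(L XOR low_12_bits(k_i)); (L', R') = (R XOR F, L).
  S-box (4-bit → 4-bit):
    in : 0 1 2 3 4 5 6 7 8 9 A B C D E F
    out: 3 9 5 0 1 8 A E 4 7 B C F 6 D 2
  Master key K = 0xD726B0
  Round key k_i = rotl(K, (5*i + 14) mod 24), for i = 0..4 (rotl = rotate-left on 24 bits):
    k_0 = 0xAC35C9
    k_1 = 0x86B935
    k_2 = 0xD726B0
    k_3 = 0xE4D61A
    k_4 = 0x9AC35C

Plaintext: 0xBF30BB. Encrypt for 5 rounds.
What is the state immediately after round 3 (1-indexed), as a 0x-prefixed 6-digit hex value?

0xBEB59A

s_0 = plaintext = 0xBF30BB
s_1 = Round(s_0, k_0) = 0x0BB316
s_2 = Round(s_1, k_1) = 0x316BEB
s_3 = Round(s_2, k_2) = 0xBEB59A
s_4 = Round(s_3, k_3) = 0x59ABA8
s_5 = Round(s_4, k_4) = 0xBA81BB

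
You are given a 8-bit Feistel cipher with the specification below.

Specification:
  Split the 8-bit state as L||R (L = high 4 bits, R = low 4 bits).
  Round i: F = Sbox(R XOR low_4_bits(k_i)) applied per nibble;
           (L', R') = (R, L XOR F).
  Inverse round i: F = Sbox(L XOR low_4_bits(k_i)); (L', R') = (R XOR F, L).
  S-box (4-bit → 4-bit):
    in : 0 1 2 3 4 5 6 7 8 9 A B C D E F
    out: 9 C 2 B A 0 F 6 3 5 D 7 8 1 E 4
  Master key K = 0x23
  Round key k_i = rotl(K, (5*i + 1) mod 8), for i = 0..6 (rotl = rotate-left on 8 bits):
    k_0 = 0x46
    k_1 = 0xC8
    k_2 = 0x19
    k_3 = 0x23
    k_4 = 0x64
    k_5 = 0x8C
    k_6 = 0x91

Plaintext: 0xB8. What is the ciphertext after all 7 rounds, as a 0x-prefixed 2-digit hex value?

0xD1

s_0 = plaintext = 0xB8
s_1 = Round(s_0, k_0) = 0x85
s_2 = Round(s_1, k_1) = 0x59
s_3 = Round(s_2, k_2) = 0x9C
s_4 = Round(s_3, k_3) = 0xCD
s_5 = Round(s_4, k_4) = 0xD9
s_6 = Round(s_5, k_5) = 0x9D
s_7 = Round(s_6, k_6) = 0xD1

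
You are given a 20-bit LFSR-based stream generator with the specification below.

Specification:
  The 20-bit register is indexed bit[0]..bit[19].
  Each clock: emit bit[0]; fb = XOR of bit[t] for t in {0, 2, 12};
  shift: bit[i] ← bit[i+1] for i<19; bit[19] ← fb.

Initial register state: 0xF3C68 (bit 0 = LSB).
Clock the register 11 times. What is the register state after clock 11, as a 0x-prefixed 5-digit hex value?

0x503E7

reg_0 = 0xF3C68
clock 1: out=0, reg = 0xF9E34
clock 2: out=0, reg = 0x7CF1A
clock 3: out=0, reg = 0x3E78D
clock 4: out=1, reg = 0x1F3C6
clock 5: out=0, reg = 0x0F9E3
clock 6: out=1, reg = 0x07CF1
clock 7: out=1, reg = 0x03E78
clock 8: out=0, reg = 0x81F3C
clock 9: out=0, reg = 0x40F9E
clock 10: out=0, reg = 0xA07CF
clock 11: out=1, reg = 0x503E7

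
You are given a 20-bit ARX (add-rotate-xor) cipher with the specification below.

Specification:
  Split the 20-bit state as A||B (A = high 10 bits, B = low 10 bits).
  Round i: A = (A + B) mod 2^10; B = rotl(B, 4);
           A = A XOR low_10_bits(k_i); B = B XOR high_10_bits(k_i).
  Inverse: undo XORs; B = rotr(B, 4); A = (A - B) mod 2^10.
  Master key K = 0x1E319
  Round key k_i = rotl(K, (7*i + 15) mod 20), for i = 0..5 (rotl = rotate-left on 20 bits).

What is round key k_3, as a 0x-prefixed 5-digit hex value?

K = 0x1E319
k_0 = rotl(K, (7*0+15) mod 20) = rotl(K, 15) = 0xC8F18
k_1 = rotl(K, (7*1+15) mod 20) = rotl(K, 2) = 0x78C64
k_2 = rotl(K, (7*2+15) mod 20) = rotl(K, 9) = 0x6323C
k_3 = rotl(K, (7*3+15) mod 20) = rotl(K, 16) = 0x91E31

0x91E31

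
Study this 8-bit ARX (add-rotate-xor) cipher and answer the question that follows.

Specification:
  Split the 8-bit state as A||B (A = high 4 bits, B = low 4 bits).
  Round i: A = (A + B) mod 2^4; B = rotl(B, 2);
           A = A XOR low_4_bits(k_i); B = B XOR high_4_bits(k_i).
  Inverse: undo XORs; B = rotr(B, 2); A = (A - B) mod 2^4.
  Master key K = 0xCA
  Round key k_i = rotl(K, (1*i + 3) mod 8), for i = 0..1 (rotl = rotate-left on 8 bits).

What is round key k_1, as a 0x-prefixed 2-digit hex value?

K = 0xCA
k_0 = rotl(K, (1*0+3) mod 8) = rotl(K, 3) = 0x56
k_1 = rotl(K, (1*1+3) mod 8) = rotl(K, 4) = 0xAC

0xAC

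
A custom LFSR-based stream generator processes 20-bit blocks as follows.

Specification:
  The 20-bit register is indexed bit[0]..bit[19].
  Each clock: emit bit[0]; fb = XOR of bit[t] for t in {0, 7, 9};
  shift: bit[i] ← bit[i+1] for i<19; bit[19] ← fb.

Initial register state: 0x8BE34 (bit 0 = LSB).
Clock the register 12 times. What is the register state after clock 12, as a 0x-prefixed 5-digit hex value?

reg_0 = 0x8BE34
clock 1: out=0, reg = 0xC5F1A
clock 2: out=0, reg = 0xE2F8D
clock 3: out=1, reg = 0xF17C6
clock 4: out=0, reg = 0x78BE3
clock 5: out=1, reg = 0xBC5F1
clock 6: out=1, reg = 0x5E2F8
clock 7: out=0, reg = 0x2F17C
clock 8: out=0, reg = 0x178BE
clock 9: out=0, reg = 0x8BC5F
clock 10: out=1, reg = 0xC5E2F
clock 11: out=1, reg = 0x62F17
clock 12: out=1, reg = 0x3178B

0x3178B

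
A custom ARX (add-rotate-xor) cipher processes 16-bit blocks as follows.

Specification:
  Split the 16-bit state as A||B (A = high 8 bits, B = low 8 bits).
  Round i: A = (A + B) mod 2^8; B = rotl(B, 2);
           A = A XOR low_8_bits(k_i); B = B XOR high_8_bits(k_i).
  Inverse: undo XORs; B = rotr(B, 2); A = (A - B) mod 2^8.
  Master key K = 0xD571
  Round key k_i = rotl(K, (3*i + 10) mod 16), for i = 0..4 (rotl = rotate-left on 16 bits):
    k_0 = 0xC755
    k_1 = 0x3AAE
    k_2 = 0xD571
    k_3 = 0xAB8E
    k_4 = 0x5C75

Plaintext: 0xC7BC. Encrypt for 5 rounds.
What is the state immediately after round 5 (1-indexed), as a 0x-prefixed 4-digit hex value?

0x8514

s_0 = plaintext = 0xC7BC
s_1 = Round(s_0, k_0) = 0xD635
s_2 = Round(s_1, k_1) = 0xA5EE
s_3 = Round(s_2, k_2) = 0xE26E
s_4 = Round(s_3, k_3) = 0xDE12
s_5 = Round(s_4, k_4) = 0x8514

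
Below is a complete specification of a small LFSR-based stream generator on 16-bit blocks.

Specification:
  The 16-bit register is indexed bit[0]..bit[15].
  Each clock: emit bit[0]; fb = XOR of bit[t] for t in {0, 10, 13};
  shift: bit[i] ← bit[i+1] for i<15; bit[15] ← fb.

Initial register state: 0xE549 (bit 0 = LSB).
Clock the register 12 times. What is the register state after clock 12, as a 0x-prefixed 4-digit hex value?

reg_0 = 0xE549
clock 1: out=1, reg = 0xF2A4
clock 2: out=0, reg = 0xF952
clock 3: out=0, reg = 0xFCA9
clock 4: out=1, reg = 0xFE54
clock 5: out=0, reg = 0x7F2A
clock 6: out=0, reg = 0x3F95
clock 7: out=1, reg = 0x9FCA
clock 8: out=0, reg = 0xCFE5
clock 9: out=1, reg = 0x67F2
clock 10: out=0, reg = 0x33F9
clock 11: out=1, reg = 0x19FC
clock 12: out=0, reg = 0x0CFE

0x0CFE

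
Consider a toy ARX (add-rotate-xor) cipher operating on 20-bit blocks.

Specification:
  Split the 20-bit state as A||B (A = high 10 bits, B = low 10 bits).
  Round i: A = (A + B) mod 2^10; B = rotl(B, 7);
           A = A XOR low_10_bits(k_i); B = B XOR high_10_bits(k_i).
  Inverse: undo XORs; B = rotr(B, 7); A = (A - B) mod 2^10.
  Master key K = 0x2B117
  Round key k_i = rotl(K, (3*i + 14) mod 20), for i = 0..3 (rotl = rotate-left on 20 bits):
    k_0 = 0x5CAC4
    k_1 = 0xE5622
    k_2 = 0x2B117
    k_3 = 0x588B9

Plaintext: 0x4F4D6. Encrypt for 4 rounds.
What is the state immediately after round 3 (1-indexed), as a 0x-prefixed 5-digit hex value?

s_0 = plaintext = 0x4F4D6
s_1 = Round(s_0, k_0) = 0x35E68
s_2 = Round(s_1, k_1) = 0x477D8
s_3 = Round(s_2, k_2) = 0x788D7
s_4 = Round(s_3, k_3) = 0x802F8

0x788D7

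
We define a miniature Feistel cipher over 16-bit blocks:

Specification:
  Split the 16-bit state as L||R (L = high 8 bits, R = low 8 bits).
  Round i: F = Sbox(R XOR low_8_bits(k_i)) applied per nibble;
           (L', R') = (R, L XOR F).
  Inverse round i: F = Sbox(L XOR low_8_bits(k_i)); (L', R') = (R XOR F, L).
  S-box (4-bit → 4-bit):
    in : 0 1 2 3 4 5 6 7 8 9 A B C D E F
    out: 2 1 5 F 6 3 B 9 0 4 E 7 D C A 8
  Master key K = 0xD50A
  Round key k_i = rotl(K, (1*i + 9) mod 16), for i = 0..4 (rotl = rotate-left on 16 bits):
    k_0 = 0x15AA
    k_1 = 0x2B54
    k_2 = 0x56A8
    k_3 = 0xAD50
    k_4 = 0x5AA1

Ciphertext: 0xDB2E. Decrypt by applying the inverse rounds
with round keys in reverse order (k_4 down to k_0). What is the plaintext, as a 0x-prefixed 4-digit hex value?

0x732A

s_0 = ciphertext = 0xDB2E
s_1 = InvRound(s_0, k_4) = 0xB0DB
s_2 = InvRound(s_1, k_3) = 0x79B0
s_3 = InvRound(s_2, k_2) = 0x7179
s_4 = InvRound(s_3, k_1) = 0x2A71
s_5 = InvRound(s_4, k_0) = 0x732A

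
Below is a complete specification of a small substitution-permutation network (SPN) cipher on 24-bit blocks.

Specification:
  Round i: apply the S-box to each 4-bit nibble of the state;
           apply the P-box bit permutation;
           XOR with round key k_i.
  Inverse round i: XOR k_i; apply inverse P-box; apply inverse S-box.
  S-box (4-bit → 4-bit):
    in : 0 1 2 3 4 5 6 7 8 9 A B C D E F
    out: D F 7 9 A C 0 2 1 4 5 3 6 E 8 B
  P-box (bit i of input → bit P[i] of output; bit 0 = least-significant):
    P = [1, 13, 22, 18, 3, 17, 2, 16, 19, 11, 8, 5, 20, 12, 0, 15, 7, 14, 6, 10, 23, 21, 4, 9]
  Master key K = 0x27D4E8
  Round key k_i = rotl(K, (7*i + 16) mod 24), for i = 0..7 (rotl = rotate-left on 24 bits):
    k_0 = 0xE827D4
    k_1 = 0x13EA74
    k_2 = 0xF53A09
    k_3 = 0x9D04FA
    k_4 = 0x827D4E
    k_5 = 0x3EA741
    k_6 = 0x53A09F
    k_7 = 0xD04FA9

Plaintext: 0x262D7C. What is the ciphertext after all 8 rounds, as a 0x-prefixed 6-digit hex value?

s_0 = plaintext = 0x262D7C
s_1 = Round(s_0, k_0) = 0x1A1EE5
s_2 = Round(s_1, k_1) = 0xE67885
s_3 = Round(s_2, k_2) = 0xB92801
s_4 = Round(s_3, k_3) = 0x6034B5
s_5 = Round(s_4, k_4) = 0xD4F1A6
s_6 = Round(s_5, k_5) = 0x06787D
s_7 = Round(s_6, k_6) = 0x9D928F
s_8 = Round(s_7, k_7) = 0xDC22F2

0xDC22F2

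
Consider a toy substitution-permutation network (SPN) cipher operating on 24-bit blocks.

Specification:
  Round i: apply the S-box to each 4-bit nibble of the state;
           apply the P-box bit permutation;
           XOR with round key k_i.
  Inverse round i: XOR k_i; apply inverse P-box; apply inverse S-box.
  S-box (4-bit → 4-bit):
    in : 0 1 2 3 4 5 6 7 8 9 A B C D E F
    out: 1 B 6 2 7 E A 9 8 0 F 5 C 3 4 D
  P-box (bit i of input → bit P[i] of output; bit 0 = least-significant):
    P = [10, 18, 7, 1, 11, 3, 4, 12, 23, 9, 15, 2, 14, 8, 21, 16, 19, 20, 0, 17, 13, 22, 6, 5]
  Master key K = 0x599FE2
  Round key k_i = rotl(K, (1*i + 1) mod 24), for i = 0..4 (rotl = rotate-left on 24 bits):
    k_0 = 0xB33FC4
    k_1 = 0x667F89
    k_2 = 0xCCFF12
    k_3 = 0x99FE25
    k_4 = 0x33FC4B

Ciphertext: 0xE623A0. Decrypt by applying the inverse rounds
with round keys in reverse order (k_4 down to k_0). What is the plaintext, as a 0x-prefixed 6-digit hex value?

0x1A343F

s_0 = ciphertext = 0xE623A0
s_1 = InvRound(s_0, k_4) = 0x52141A
s_2 = InvRound(s_1, k_3) = 0x1F7A48
s_3 = InvRound(s_2, k_2) = 0x266B27
s_4 = InvRound(s_3, k_1) = 0x69986F
s_5 = InvRound(s_4, k_0) = 0x1A343F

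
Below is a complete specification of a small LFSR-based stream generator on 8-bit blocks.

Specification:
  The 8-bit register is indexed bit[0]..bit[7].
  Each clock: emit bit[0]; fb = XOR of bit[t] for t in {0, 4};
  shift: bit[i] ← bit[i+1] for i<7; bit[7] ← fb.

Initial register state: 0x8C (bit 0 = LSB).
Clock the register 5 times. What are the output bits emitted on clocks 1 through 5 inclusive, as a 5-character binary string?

00110

reg_0 = 0x8C
clock 1: out=0, reg = 0x46
clock 2: out=0, reg = 0x23
clock 3: out=1, reg = 0x91
clock 4: out=1, reg = 0x48
clock 5: out=0, reg = 0x24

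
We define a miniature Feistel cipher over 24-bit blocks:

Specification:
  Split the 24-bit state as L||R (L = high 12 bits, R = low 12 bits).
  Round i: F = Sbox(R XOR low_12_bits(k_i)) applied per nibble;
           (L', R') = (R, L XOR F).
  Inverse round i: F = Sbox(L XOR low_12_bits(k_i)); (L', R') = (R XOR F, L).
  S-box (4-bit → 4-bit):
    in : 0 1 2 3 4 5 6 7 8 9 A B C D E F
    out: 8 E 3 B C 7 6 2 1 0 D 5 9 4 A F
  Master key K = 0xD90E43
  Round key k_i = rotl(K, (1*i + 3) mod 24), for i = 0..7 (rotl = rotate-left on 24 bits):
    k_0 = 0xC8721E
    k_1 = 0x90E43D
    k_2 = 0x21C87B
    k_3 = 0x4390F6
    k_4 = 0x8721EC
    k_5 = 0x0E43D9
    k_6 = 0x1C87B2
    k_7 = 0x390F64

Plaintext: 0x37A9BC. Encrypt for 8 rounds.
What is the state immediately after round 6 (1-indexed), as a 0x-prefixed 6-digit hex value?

0xCA2208

s_0 = plaintext = 0x37A9BC
s_1 = Round(s_0, k_0) = 0x9BC6A9
s_2 = Round(s_1, k_1) = 0x6A9AB0
s_3 = Round(s_2, k_2) = 0xAB053C
s_4 = Round(s_3, k_3) = 0x53CD2D
s_5 = Round(s_4, k_4) = 0xD2DCA2
s_6 = Round(s_5, k_5) = 0xCA2208
s_7 = Round(s_6, k_6) = 0x208BFF
s_8 = Round(s_7, k_7) = 0xBFFE0D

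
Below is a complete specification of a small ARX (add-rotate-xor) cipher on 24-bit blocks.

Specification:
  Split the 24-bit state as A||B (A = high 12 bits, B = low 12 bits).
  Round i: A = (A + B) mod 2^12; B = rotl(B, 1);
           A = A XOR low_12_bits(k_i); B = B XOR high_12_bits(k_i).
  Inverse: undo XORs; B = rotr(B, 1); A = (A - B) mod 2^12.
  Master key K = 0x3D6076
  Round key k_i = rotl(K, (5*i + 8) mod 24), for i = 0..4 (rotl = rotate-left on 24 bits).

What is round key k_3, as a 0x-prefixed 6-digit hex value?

0x1EB03B

K = 0x3D6076
k_0 = rotl(K, (5*0+8) mod 24) = rotl(K, 8) = 0x60763D
k_1 = rotl(K, (5*1+8) mod 24) = rotl(K, 13) = 0x0EC7AC
k_2 = rotl(K, (5*2+8) mod 24) = rotl(K, 18) = 0xD8F581
k_3 = rotl(K, (5*3+8) mod 24) = rotl(K, 23) = 0x1EB03B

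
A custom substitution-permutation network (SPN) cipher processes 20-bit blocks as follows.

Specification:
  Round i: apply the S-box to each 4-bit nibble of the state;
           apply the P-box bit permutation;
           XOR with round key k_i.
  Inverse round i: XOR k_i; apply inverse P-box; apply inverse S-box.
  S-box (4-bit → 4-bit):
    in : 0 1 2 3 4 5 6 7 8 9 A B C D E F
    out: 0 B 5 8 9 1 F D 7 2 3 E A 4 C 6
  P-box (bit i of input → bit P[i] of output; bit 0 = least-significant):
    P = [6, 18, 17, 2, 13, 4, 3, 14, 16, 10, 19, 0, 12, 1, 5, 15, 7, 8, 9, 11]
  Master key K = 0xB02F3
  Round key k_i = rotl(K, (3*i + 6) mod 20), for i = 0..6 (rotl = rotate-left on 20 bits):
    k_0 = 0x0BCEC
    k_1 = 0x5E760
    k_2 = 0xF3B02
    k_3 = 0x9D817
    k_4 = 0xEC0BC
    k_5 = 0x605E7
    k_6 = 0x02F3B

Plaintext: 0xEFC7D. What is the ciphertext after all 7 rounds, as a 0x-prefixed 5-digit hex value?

s_0 = plaintext = 0xEFC7D
s_1 = Round(s_0, k_0) = 0x2D2C7
s_2 = Round(s_1, k_1) = 0xEA594
s_3 = Round(s_2, k_2) = 0xE2154
s_4 = Round(s_3, k_3) = 0x8E672
s_5 = Round(s_4, k_4) = 0x52755
s_6 = Round(s_5, k_5) = 0xF3506
s_7 = Round(s_6, k_6) = 0x7AC7F

0x7AC7F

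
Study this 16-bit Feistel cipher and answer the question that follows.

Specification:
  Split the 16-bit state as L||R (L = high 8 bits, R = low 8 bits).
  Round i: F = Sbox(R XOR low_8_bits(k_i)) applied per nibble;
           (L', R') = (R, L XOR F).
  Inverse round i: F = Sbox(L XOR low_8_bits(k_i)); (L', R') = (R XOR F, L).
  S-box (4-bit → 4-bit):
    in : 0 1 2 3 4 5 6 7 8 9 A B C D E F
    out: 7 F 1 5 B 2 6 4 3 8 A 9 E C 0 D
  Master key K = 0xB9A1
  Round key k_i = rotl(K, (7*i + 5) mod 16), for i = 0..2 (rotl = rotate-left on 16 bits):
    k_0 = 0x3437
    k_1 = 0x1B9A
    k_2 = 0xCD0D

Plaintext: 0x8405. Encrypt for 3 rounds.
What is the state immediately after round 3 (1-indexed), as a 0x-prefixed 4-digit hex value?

0xB847

s_0 = plaintext = 0x8405
s_1 = Round(s_0, k_0) = 0x05D5
s_2 = Round(s_1, k_1) = 0xD5B8
s_3 = Round(s_2, k_2) = 0xB847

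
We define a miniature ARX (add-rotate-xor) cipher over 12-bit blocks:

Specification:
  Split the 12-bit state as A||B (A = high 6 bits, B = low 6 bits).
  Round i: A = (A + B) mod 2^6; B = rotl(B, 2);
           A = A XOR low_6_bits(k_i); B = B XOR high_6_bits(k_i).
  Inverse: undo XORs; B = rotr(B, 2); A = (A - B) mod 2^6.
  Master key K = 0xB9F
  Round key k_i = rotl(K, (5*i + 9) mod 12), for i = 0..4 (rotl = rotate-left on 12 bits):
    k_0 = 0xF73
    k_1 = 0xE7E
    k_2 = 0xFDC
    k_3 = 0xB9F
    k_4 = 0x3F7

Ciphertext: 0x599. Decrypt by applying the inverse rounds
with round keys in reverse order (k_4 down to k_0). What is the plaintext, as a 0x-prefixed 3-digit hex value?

0x535

s_0 = ciphertext = 0x599
s_1 = InvRound(s_0, k_4) = 0xF25
s_2 = InvRound(s_1, k_3) = 0xC72
s_3 = InvRound(s_2, k_2) = 0x693
s_4 = InvRound(s_3, k_1) = 0xEAA
s_5 = InvRound(s_4, k_0) = 0x535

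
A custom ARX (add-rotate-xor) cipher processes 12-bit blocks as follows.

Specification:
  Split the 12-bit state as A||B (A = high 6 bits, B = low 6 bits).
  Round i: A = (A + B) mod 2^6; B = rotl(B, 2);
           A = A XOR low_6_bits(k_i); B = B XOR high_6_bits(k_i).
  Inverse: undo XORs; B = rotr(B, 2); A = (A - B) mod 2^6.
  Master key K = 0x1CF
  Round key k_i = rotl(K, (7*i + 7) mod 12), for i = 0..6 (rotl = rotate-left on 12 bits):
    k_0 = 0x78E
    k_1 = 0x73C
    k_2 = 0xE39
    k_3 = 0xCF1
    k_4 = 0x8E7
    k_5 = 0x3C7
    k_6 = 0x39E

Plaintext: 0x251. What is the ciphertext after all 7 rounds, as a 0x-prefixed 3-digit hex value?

0x186

s_0 = plaintext = 0x251
s_1 = Round(s_0, k_0) = 0x51B
s_2 = Round(s_1, k_1) = 0x4F1
s_3 = Round(s_2, k_2) = 0xF7F
s_4 = Round(s_3, k_3) = 0x34C
s_5 = Round(s_4, k_4) = 0xF93
s_6 = Round(s_5, k_5) = 0x582
s_7 = Round(s_6, k_6) = 0x186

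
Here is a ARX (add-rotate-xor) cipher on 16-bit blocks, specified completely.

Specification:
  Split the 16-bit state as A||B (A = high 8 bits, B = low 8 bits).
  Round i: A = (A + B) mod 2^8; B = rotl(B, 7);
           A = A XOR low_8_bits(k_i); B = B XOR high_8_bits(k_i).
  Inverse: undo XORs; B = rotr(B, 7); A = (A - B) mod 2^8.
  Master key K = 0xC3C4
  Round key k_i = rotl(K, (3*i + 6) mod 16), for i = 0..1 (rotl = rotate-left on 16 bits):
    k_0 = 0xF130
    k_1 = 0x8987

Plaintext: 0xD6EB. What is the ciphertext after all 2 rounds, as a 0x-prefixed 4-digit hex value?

s_0 = plaintext = 0xD6EB
s_1 = Round(s_0, k_0) = 0xF104
s_2 = Round(s_1, k_1) = 0x728B

0x728B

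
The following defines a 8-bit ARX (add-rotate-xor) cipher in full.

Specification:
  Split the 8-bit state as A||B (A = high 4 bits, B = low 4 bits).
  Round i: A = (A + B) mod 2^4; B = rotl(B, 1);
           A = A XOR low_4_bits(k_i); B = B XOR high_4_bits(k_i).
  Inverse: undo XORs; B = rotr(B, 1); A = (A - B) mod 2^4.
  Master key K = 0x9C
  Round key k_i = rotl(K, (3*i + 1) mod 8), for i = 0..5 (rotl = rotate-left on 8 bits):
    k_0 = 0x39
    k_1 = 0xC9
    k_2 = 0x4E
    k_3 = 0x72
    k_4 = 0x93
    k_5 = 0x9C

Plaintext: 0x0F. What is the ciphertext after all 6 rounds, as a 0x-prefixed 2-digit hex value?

s_0 = plaintext = 0x0F
s_1 = Round(s_0, k_0) = 0x6C
s_2 = Round(s_1, k_1) = 0xB5
s_3 = Round(s_2, k_2) = 0xEE
s_4 = Round(s_3, k_3) = 0xEA
s_5 = Round(s_4, k_4) = 0xBC
s_6 = Round(s_5, k_5) = 0xB0

0xB0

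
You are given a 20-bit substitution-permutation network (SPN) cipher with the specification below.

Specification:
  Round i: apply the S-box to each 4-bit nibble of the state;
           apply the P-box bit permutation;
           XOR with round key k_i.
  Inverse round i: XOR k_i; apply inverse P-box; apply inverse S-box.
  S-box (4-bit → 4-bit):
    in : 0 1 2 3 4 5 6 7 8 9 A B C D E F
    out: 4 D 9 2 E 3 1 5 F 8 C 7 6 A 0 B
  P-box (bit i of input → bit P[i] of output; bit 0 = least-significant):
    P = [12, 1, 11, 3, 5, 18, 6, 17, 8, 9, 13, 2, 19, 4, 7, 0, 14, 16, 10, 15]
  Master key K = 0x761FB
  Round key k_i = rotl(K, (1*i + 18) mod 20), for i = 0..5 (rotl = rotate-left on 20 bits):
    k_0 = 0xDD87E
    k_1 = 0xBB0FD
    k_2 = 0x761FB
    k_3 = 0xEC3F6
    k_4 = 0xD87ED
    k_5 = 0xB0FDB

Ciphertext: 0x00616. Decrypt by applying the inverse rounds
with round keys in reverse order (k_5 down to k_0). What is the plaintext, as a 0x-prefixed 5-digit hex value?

0xF13E2

s_0 = ciphertext = 0x00616
s_1 = InvRound(s_0, k_5) = 0x312AA
s_2 = InvRound(s_1, k_4) = 0xA2245
s_3 = InvRound(s_2, k_3) = 0x24753
s_4 = InvRound(s_3, k_2) = 0xC0C59
s_5 = InvRound(s_4, k_1) = 0x40AF7
s_6 = InvRound(s_5, k_0) = 0xF13E2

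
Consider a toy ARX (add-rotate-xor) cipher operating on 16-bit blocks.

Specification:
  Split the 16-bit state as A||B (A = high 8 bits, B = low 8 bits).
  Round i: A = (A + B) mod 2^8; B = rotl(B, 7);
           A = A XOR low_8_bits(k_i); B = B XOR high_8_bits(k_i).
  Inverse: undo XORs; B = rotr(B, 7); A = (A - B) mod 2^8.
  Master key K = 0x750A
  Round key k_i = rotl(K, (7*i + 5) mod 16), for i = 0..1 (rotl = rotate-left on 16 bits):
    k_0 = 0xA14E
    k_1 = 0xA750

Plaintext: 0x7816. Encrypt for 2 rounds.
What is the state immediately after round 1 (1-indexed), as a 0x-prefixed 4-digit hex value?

s_0 = plaintext = 0x7816
s_1 = Round(s_0, k_0) = 0xC0AA
s_2 = Round(s_1, k_1) = 0x3AF2

0xC0AA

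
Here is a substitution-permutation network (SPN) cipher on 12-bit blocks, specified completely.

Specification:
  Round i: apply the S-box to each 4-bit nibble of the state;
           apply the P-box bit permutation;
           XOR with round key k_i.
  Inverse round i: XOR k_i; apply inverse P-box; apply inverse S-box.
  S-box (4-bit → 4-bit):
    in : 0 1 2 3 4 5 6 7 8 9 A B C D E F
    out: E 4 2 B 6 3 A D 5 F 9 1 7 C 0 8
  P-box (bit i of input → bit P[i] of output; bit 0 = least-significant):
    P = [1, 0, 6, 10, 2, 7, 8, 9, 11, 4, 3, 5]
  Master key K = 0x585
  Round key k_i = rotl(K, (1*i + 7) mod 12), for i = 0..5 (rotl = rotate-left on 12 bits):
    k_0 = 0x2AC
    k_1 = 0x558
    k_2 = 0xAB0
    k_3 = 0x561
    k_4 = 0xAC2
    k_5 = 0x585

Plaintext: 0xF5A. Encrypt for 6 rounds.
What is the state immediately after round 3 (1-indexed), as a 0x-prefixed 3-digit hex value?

s_0 = plaintext = 0xF5A
s_1 = Round(s_0, k_0) = 0x60A
s_2 = Round(s_1, k_1) = 0x2EA
s_3 = Round(s_2, k_2) = 0xEA2
s_4 = Round(s_3, k_3) = 0x764
s_5 = Round(s_4, k_4) = 0x02B
s_6 = Round(s_5, k_5) = 0x53F

0xEA2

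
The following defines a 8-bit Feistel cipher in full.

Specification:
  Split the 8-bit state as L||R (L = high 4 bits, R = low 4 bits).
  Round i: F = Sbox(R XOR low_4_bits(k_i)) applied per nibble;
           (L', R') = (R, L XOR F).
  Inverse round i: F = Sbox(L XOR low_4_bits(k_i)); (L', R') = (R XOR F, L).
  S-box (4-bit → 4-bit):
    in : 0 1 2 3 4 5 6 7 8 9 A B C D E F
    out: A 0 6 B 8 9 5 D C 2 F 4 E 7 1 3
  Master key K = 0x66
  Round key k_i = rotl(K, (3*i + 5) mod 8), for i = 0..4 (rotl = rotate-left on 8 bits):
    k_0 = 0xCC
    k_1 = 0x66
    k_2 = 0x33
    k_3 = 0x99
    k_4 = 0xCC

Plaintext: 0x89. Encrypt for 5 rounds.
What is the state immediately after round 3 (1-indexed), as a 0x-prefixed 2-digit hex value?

0x4C

s_0 = plaintext = 0x89
s_1 = Round(s_0, k_0) = 0x91
s_2 = Round(s_1, k_1) = 0x14
s_3 = Round(s_2, k_2) = 0x4C
s_4 = Round(s_3, k_3) = 0xCD
s_5 = Round(s_4, k_4) = 0xDC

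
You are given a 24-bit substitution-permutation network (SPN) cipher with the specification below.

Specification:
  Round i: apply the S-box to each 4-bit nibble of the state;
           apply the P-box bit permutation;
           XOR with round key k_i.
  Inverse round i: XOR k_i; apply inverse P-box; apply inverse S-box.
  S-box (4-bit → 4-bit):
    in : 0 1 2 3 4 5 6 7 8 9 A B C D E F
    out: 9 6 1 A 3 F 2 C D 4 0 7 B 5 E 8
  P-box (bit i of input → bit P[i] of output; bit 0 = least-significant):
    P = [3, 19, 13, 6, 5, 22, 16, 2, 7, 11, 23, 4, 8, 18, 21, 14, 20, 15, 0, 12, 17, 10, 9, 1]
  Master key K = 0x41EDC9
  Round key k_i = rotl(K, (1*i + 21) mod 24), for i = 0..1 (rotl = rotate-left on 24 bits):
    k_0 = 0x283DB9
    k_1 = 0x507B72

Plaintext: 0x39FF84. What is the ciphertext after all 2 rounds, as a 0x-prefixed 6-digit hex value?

s_0 = plaintext = 0x39FF84
s_1 = Round(s_0, k_0) = 0x217986
s_2 = Round(s_1, k_1) = 0xFBBB57

0xFBBB57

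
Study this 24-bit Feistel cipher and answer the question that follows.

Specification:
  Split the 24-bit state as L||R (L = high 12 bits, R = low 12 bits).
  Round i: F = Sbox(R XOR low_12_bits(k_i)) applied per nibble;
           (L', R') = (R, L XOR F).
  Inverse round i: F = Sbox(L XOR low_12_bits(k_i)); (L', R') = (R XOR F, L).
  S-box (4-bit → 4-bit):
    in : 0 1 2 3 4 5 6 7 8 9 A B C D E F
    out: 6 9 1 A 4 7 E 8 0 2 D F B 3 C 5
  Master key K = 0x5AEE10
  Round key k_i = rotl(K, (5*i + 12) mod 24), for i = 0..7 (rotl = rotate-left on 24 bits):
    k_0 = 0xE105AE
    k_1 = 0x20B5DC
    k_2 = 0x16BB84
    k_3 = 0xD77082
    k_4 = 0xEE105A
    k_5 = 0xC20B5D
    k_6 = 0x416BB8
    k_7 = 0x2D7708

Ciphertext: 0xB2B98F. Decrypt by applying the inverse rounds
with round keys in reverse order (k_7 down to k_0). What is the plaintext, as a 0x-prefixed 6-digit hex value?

0x68B160

s_0 = ciphertext = 0xB2B98F
s_1 = InvRound(s_0, k_7) = 0x295B2B
s_2 = InvRound(s_1, k_6) = 0x938295
s_3 = InvRound(s_2, k_5) = 0x372938
s_4 = InvRound(s_3, k_4) = 0x328372
s_5 = InvRound(s_4, k_3) = 0x9AF328
s_6 = InvRound(s_5, k_2) = 0x2379AF
s_7 = InvRound(s_6, k_1) = 0x160237
s_8 = InvRound(s_7, k_0) = 0x68B160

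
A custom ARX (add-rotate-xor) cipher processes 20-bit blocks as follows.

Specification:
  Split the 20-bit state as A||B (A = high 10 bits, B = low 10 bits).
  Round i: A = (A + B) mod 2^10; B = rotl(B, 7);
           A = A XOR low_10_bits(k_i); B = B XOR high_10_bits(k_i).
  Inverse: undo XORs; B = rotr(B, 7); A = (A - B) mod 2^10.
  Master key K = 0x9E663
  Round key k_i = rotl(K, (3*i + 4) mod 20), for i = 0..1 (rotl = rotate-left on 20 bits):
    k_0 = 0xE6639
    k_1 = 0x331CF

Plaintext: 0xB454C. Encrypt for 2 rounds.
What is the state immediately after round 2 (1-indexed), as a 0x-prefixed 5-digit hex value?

0x86CFA

s_0 = plaintext = 0xB454C
s_1 = Round(s_0, k_0) = 0x891B0
s_2 = Round(s_1, k_1) = 0x86CFA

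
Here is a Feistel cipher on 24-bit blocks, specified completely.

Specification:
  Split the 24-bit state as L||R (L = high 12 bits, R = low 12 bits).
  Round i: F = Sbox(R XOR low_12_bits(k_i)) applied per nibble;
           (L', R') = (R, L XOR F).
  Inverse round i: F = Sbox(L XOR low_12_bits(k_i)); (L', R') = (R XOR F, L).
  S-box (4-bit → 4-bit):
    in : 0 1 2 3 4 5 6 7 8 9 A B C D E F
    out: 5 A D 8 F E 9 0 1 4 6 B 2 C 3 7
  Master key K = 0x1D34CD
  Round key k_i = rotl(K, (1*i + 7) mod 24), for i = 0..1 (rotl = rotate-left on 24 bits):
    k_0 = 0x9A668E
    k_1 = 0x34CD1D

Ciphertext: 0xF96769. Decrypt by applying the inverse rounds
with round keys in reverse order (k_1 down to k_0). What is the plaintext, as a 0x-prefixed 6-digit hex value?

s_0 = ciphertext = 0xF96769
s_1 = InvRound(s_0, k_1) = 0xA72F96
s_2 = InvRound(s_1, k_0) = 0xDE4A72

0xDE4A72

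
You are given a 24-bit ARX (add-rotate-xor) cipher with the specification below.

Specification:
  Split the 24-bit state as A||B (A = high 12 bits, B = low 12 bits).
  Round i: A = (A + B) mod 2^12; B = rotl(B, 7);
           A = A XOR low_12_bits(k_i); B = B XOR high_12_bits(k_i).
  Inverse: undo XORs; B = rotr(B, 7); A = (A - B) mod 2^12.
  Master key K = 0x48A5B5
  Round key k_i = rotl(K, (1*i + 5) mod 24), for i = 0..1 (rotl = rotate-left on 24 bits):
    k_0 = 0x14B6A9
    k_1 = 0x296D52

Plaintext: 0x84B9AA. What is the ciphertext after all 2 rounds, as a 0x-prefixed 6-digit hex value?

0x6301B6

s_0 = plaintext = 0x84B9AA
s_1 = Round(s_0, k_0) = 0x75C406
s_2 = Round(s_1, k_1) = 0x6301B6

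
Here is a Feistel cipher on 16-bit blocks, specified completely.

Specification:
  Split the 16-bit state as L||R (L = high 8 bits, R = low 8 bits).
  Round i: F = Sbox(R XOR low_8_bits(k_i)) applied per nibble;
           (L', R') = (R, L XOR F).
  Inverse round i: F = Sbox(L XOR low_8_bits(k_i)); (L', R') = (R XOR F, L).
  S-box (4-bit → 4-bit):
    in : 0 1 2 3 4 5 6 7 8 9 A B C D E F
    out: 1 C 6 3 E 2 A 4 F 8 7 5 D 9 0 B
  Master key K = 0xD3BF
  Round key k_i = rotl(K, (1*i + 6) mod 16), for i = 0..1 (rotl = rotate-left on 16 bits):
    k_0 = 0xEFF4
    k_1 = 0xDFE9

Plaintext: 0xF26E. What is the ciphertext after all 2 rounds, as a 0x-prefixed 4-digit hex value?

0x75E3

s_0 = plaintext = 0xF26E
s_1 = Round(s_0, k_0) = 0x6E75
s_2 = Round(s_1, k_1) = 0x75E3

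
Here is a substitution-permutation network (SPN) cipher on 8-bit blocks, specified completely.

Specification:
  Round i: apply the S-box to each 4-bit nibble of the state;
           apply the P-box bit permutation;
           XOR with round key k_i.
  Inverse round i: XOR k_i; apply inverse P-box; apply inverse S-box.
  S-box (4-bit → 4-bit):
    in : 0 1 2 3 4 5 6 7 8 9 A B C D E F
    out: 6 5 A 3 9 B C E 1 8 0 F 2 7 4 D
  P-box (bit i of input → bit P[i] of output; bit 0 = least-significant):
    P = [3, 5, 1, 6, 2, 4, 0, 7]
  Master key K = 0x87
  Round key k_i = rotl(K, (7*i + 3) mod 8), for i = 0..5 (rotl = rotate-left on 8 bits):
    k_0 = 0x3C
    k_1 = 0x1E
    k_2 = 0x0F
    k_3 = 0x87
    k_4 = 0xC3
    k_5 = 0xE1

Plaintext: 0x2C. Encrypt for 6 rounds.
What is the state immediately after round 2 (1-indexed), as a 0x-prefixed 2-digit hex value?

s_0 = plaintext = 0x2C
s_1 = Round(s_0, k_0) = 0x8C
s_2 = Round(s_1, k_1) = 0x3A
s_3 = Round(s_2, k_2) = 0x1B
s_4 = Round(s_3, k_3) = 0xE8
s_5 = Round(s_4, k_4) = 0xCA
s_6 = Round(s_5, k_5) = 0xF1

0x3A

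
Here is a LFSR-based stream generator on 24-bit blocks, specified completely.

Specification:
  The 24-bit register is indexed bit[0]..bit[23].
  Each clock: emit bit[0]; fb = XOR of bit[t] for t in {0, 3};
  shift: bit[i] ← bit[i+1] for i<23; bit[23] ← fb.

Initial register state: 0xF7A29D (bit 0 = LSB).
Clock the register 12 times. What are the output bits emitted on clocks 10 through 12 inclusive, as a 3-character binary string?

reg_0 = 0xF7A29D
clock 1: out=1, reg = 0x7BD14E
clock 2: out=0, reg = 0xBDE8A7
clock 3: out=1, reg = 0xDEF453
clock 4: out=1, reg = 0xEF7A29
clock 5: out=1, reg = 0x77BD14
clock 6: out=0, reg = 0x3BDE8A
clock 7: out=0, reg = 0x9DEF45
clock 8: out=1, reg = 0xCEF7A2
clock 9: out=0, reg = 0x677BD1
clock 10: out=1, reg = 0xB3BDE8
clock 11: out=0, reg = 0xD9DEF4
clock 12: out=0, reg = 0x6CEF7A

100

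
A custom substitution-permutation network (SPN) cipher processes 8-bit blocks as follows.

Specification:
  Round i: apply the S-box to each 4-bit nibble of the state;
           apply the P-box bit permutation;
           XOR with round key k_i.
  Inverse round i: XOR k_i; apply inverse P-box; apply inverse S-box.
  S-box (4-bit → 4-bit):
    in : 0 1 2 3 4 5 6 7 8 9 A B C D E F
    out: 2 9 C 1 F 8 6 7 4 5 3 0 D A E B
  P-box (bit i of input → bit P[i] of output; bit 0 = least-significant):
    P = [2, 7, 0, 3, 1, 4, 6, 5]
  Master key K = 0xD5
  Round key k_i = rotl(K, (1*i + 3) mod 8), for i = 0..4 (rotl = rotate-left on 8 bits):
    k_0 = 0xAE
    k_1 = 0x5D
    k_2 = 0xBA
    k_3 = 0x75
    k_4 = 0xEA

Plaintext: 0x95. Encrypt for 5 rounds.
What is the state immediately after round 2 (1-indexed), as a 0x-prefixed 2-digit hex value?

s_0 = plaintext = 0x95
s_1 = Round(s_0, k_0) = 0xE4
s_2 = Round(s_1, k_1) = 0xA0
s_3 = Round(s_2, k_2) = 0x28
s_4 = Round(s_3, k_3) = 0x14
s_5 = Round(s_4, k_4) = 0x45

0xA0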